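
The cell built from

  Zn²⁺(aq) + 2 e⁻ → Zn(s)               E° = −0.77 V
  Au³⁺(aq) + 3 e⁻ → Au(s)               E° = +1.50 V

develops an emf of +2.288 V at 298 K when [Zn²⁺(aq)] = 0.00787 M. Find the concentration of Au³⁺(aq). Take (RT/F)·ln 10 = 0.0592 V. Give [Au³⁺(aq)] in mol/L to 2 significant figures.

Au³⁺/Au is the cathode (higher E°); E°cell = +1.50 − (−0.77) = +2.27 V with n = 6.
Rearranging E = E° − (0.0592/n)·log Q gives log Q = 6(+2.27 − (+2.288))/0.0592 = −1.824.
For 2 Au³⁺(aq) + 3 Zn(s) → 2 Au(s) + 3 Zn²⁺(aq), the reaction quotient is Q = [Zn²⁺(aq)]^3 / [Au³⁺(aq)]^2.
Isolating [Au³⁺(aq)] in Q = 10^{−1.824} yields log [Au³⁺(aq)] = −2.244, i.e. 0.0057 M.

0.0057 M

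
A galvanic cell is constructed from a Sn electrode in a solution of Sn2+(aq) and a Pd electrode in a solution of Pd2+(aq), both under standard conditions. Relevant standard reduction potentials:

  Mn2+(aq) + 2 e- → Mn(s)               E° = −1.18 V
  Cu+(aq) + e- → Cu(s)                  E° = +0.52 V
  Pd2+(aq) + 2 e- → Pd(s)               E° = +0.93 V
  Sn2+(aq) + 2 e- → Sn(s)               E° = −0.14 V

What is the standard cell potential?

+1.07 V

Of the two couples in this cell, the one with the more positive reduction potential is reduced at the cathode: here that is Pd²⁺/Pd (+0.93 V); Sn²⁺/Sn (−0.14 V) is the anode.
E°cell = E°(cathode) − E°(anode) = +0.93 − (−0.14) = +1.07 V.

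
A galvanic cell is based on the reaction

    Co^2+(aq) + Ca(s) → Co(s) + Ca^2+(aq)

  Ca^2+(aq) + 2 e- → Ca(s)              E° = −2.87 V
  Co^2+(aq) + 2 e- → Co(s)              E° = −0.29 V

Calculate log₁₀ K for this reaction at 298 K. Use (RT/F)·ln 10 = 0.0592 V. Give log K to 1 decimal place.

log K = 87.2

The Co²⁺/Co couple is reduced (cathode); E°cell = −0.29 − (−2.87) = +2.58 V with n = 2.
At equilibrium E = 0, so log K = nE°cell / 0.0592 = (2)(+2.58) / 0.0592 = 87.2.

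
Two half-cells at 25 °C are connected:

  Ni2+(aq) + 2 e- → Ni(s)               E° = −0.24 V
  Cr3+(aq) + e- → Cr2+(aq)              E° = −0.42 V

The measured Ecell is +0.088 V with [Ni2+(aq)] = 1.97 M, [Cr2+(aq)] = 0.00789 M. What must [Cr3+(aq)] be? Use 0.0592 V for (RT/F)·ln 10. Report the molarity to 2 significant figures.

0.40 M

Ni²⁺/Ni is the cathode (higher E°); E°cell = −0.24 − (−0.42) = +0.18 V with n = 2.
Since E = E° − (0.0592/n)·log Q, log Q = n(E° − E)/0.0592 = 3.108.
Balancing electrons gives Ni2+(aq) + 2 Cr2+(aq) → Ni(s) + 2 Cr3+(aq); thus Q = [Cr3+(aq)]^2 / ([Ni2+(aq)]·[Cr2+(aq)]^2).
Substituting the known concentrations and solving, log [Cr3+(aq)] = −0.402 and [Cr3+(aq)] = 0.40 M.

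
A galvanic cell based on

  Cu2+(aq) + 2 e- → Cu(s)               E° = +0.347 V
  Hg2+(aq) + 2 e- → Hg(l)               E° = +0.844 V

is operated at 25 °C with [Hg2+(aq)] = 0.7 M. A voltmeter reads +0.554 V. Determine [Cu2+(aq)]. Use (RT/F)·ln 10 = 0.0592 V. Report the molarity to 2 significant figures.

0.0083 M

With Hg²⁺/Hg at the cathode and Cu²⁺/Cu at the anode, E°cell = +0.844 − (+0.347) = +0.497 V (n = 2).
Rearranging E = E° − (0.0592/n)·log Q gives log Q = 2(+0.497 − (+0.554))/0.0592 = −1.926.
The balanced reaction is Hg2+(aq) + Cu(s) → Hg(l) + Cu2+(aq), so Q = [Cu2+(aq)] / [Hg2+(aq)].
Solving for the unknown gives log [Cu2+(aq)] = −2.081, so [Cu2+(aq)] ≈ 0.0083 M.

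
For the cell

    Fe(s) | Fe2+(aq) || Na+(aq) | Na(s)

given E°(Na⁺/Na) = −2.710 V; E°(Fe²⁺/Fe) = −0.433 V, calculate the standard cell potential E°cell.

−2.277 V

By convention the left-hand electrode in cell notation is the anode (oxidation) and the right-hand electrode is the cathode (reduction).
E°cell = E°(right) − E°(left) = −2.710 − (−0.433) = −2.277 V.
The negative sign shows that, as written, the cell would require an external voltage to drive the reaction.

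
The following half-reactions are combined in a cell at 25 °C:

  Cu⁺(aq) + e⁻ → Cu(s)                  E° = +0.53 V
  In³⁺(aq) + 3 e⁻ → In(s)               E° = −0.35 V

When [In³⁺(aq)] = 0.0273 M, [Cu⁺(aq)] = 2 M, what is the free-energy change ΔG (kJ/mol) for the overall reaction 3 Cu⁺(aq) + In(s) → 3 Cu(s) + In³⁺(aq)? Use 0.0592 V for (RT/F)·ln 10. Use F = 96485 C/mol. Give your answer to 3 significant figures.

With Cu⁺/Cu reduced at the cathode, E°cell = +0.53 − (−0.35) = +0.88 V and n = 3.
The reaction quotient is [In³⁺(aq)] / [Cu⁺(aq)]^3 = 0.00341; by Nernst, E = +0.88 − (0.0592/3)(−2.467) = +0.9287 V.
Finally ΔG = −nFE = −(3)(96485 C/mol)(+0.9287 V) = −269 kJ/mol.

−269 kJ/mol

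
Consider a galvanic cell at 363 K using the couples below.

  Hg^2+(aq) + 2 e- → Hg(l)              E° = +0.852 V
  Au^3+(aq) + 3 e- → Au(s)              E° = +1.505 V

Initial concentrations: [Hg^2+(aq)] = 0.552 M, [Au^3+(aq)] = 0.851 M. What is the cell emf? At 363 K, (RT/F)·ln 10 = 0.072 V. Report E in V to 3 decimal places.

Since E°(Au³⁺/Au) > E°(Hg²⁺/Hg), Au³⁺/Au serves as the cathode.
The standard potential is +1.505 − (+0.852) = +0.653 V and the balanced reaction transfers n = 6 electrons.
The balanced reaction is 2 Au^3+(aq) + 3 Hg(l) → 2 Au(s) + 3 Hg^2+(aq), so Q = [Hg^2+(aq)]^3 / [Au^3+(aq)]^2 = 0.232 and log Q = −0.634.
E = E° − (0.072/n)·log Q = +0.653 − (0.072/6)(−0.634) = +0.661 V.

+0.661 V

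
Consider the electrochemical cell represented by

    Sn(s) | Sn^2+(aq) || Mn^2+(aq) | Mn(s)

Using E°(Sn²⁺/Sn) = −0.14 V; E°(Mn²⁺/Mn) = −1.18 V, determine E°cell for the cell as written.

By convention the left-hand electrode in cell notation is the anode (oxidation) and the right-hand electrode is the cathode (reduction).
E°cell = E°(right) − E°(left) = −1.18 − (−0.14) = −1.04 V.
The negative sign shows that, as written, the cell would require an external voltage to drive the reaction.

−1.04 V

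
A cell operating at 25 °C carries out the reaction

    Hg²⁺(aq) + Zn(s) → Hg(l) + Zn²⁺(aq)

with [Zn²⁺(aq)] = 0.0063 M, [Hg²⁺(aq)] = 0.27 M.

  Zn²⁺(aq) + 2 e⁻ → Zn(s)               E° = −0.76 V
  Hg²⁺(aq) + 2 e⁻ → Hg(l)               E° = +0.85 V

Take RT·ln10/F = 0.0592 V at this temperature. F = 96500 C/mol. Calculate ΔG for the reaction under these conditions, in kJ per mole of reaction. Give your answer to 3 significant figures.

With Hg²⁺/Hg reduced at the cathode, E°cell = +0.85 − (−0.76) = +1.61 V and n = 2.
Q = [Zn²⁺(aq)] / [Hg²⁺(aq)] = 0.0233, so log Q = −1.632 and E = +1.61 − (0.0592/2)(−1.632) = +1.6583 V.
Finally ΔG = −nFE = −(2)(96500 C/mol)(+1.6583 V) = −320 kJ/mol.

−320 kJ/mol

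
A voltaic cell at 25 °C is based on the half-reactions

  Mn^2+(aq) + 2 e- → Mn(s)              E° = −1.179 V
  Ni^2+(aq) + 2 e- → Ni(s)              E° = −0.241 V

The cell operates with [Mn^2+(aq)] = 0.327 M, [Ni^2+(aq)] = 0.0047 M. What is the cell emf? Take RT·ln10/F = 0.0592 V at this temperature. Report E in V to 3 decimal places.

Ni²⁺/Ni is reduced (cathode, E° = −0.241 V) and Mn²⁺/Mn is oxidized (anode).
The standard potential is −0.241 − (−1.179) = +0.938 V and the balanced reaction transfers n = 2 electrons.
Balancing gives Ni^2+(aq) + Mn(s) → Ni(s) + Mn^2+(aq); hence Q = [Mn^2+(aq)] / [Ni^2+(aq)] = 69.6 (log Q = 1.842).
By the Nernst equation, E = +0.938 − (0.0592/2)·(1.842) = +0.883 V.

+0.883 V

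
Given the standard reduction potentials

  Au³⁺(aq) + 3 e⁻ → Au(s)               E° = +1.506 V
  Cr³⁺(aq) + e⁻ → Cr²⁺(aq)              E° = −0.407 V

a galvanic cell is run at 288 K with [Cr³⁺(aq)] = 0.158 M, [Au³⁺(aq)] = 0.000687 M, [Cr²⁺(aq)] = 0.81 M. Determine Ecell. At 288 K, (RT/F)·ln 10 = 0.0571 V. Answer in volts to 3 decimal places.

+1.893 V

Since E°(Au³⁺/Au) > E°(Cr³⁺/Cr²⁺), Au³⁺/Au serves as the cathode.
E°cell = E°cat − E°an = +1.506 − (−0.407) = +1.913 V; n = 3.
Balancing gives Au³⁺(aq) + 3 Cr²⁺(aq) → Au(s) + 3 Cr³⁺(aq); hence Q = [Cr³⁺(aq)]^3 / ([Au³⁺(aq)]·[Cr²⁺(aq)]^3) = 10.8 (log Q = 1.034).
E = E° − (0.0571/n)·log Q = +1.913 − (0.0571/3)(1.034) = +1.893 V.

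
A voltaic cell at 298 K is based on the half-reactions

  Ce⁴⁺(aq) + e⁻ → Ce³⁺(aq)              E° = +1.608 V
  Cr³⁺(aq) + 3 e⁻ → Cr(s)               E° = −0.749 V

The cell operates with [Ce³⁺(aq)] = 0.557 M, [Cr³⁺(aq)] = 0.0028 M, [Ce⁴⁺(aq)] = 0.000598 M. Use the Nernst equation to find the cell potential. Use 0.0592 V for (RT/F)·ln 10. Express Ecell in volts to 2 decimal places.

+2.23 V

Ce⁴⁺/Ce³⁺ is reduced (cathode, E° = +1.608 V) and Cr³⁺/Cr is oxidized (anode).
E°cell = E°cat − E°an = +1.608 − (−0.749) = +2.357 V; n = 3.
The balanced reaction is 3 Ce⁴⁺(aq) + Cr(s) → 3 Ce³⁺(aq) + Cr³⁺(aq), so Q = ([Ce³⁺(aq)]^3·[Cr³⁺(aq)]) / [Ce⁴⁺(aq)]^3 = 2.26×10^6 and log Q = 6.355.
E = E° − (0.0592/n)·log Q = +2.357 − (0.0592/3)(6.355) = +2.23 V.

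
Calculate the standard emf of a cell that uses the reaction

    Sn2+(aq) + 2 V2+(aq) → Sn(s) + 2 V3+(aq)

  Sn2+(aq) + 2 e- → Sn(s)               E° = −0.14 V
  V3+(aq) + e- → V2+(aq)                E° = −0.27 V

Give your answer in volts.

Sn2+(aq) gains electrons, so the Sn²⁺/Sn couple is the cathode; the V³⁺/V²⁺ couple is the anode.
E°cell = E°(cathode) − E°(anode) = −0.14 − (−0.27) = +0.13 V.

+0.13 V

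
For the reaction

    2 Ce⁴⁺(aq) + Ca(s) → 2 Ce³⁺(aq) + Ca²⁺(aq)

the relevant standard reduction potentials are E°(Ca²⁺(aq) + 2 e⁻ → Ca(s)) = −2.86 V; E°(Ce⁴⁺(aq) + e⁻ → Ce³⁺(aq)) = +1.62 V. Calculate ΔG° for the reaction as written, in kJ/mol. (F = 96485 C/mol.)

−865 kJ/mol

In the reaction as written Ce⁴⁺(aq) is reduced, so the Ce⁴⁺/Ce³⁺ couple is the cathode and Ca²⁺/Ca is the anode.
E°cell = +1.62 − (−2.86) = +4.48 V; balancing electrons gives n = 2.
ΔG° = −nFE°cell = −(2)(96485)(+4.48) J/mol = −865 kJ/mol.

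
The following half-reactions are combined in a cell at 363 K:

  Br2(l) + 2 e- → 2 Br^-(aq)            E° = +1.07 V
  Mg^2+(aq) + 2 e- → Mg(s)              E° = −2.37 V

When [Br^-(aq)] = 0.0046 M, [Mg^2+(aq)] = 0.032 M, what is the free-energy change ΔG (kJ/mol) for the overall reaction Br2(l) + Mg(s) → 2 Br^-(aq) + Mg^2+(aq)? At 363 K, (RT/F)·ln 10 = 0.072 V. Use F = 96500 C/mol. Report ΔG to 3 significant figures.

E°cell = +1.07 − (−2.37) = +3.44 V; the balanced reaction transfers n = 2 electrons.
The reaction quotient is [Br^-(aq)]^2·[Mg^2+(aq)] = 6.77×10^−7; by Nernst, E = +3.44 − (0.072/2)(−6.169) = +3.6621 V.
ΔG = −nFE = −(2)(96500)(+3.6621) J/mol = −707 kJ/mol.

−707 kJ/mol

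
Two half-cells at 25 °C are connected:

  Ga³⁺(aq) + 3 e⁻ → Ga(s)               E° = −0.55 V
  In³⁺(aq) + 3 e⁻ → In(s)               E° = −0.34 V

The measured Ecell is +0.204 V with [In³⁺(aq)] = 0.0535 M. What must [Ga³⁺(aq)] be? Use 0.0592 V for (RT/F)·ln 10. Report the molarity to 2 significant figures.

0.11 M

The In³⁺/In couple has the larger reduction potential, so it is the cathode: E°cell = −0.34 − (−0.55) = +0.21 V and n = 3.
Since E = E° − (0.0592/n)·log Q, log Q = n(E° − E)/0.0592 = 0.304.
For In³⁺(aq) + Ga(s) → In(s) + Ga³⁺(aq), the reaction quotient is Q = [Ga³⁺(aq)] / [In³⁺(aq)].
Solving for the unknown gives log [Ga³⁺(aq)] = −0.968, so [Ga³⁺(aq)] ≈ 0.11 M.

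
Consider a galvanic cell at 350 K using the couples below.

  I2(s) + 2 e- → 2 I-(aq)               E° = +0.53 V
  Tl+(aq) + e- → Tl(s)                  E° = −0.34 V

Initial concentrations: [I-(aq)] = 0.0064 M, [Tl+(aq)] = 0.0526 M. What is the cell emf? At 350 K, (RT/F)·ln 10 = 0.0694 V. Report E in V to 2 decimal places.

I₂/I⁻ is reduced (cathode, E° = +0.53 V) and Tl⁺/Tl is oxidized (anode).
The standard potential is +0.53 − (−0.34) = +0.87 V and the balanced reaction transfers n = 2 electrons.
Balancing gives I2(s) + 2 Tl(s) → 2 I-(aq) + 2 Tl+(aq); hence Q = [I-(aq)]^2·[Tl+(aq)]^2 = 1.13×10^−7 (log Q = −6.946).
E = E° − (0.0694/n)·log Q = +0.87 − (0.0694/2)(−6.946) = +1.11 V.

+1.11 V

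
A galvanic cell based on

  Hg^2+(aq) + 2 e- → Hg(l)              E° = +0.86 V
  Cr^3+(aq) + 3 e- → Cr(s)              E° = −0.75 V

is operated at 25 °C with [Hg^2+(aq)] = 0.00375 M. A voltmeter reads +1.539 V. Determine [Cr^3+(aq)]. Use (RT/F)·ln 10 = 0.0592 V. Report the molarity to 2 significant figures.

With Hg²⁺/Hg at the cathode and Cr³⁺/Cr at the anode, E°cell = +0.86 − (−0.75) = +1.61 V (n = 6).
Since E = E° − (0.0592/n)·log Q, log Q = n(E° − E)/0.0592 = 7.196.
For 3 Hg^2+(aq) + 2 Cr(s) → 3 Hg(l) + 2 Cr^3+(aq), the reaction quotient is Q = [Cr^3+(aq)]^2 / [Hg^2+(aq)]^3.
Isolating [Cr^3+(aq)] in Q = 10^{7.196} yields log [Cr^3+(aq)] = −0.041, i.e. 0.91 M.

0.91 M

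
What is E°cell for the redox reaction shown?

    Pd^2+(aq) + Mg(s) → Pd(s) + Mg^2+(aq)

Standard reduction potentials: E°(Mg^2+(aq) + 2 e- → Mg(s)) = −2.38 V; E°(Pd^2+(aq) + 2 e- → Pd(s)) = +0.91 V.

+3.29 V

Pd^2+(aq) gains electrons, so the Pd²⁺/Pd couple is the cathode; the Mg²⁺/Mg couple is the anode.
E°cell = E°(cathode) − E°(anode) = +0.91 − (−2.38) = +3.29 V.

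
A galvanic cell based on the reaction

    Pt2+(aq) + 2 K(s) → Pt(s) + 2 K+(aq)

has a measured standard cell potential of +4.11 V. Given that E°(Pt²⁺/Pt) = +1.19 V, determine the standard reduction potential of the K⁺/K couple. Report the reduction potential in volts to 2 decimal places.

−2.92 V

In the reaction as written the Pt²⁺/Pt couple is reduced (cathode) and K⁺/K is oxidized (anode), so E°cell = E°(Pt²⁺/Pt) − E°(K⁺/K).
E°(K⁺/K) = E°(cathode) − E°cell = +1.19 − (+4.11) = −2.92 V.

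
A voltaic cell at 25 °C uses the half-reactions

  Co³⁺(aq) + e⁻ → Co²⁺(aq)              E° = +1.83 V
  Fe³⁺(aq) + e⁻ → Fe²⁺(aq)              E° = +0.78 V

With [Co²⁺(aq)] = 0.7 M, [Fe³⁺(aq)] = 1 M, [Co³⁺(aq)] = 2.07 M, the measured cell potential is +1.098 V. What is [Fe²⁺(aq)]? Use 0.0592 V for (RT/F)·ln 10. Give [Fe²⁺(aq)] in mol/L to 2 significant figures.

2.2 M

The Co³⁺/Co²⁺ couple has the larger reduction potential, so it is the cathode: E°cell = +1.83 − (+0.78) = +1.05 V and n = 1.
Since E = E° − (0.0592/n)·log Q, log Q = n(E° − E)/0.0592 = −0.811.
The balanced reaction is Co³⁺(aq) + Fe²⁺(aq) → Co²⁺(aq) + Fe³⁺(aq), so Q = ([Co²⁺(aq)]·[Fe³⁺(aq)]) / ([Co³⁺(aq)]·[Fe²⁺(aq)]).
Substituting the known concentrations and solving, log [Fe²⁺(aq)] = 0.340 and [Fe²⁺(aq)] = 2.2 M.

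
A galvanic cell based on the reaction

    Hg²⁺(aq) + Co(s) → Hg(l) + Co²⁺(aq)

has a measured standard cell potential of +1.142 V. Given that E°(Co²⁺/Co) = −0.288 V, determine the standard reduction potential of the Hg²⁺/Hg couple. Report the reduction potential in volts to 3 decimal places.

In the reaction as written the Hg²⁺/Hg couple is reduced (cathode) and Co²⁺/Co is oxidized (anode), so E°cell = E°(Hg²⁺/Hg) − E°(Co²⁺/Co).
E°(Hg²⁺/Hg) = E°cell + E°(anode) = +1.142 + (−0.288) = +0.854 V.

+0.854 V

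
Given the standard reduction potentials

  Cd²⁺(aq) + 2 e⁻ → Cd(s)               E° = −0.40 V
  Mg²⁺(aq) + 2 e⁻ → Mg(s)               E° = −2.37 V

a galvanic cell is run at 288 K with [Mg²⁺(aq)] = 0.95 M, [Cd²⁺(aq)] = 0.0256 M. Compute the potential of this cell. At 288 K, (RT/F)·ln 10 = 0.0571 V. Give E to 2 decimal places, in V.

+1.93 V

Since E°(Cd²⁺/Cd) > E°(Mg²⁺/Mg), Cd²⁺/Cd serves as the cathode.
E°cell = E°cat − E°an = −0.40 − (−2.37) = +1.97 V; n = 2.
For the overall reaction Cd²⁺(aq) + Mg(s) → Cd(s) + Mg²⁺(aq), Q = [Mg²⁺(aq)] / [Cd²⁺(aq)] = 37.1, giving log Q = 1.569.
E = E° − (0.0571/n)·log Q = +1.97 − (0.0571/2)(1.569) = +1.93 V.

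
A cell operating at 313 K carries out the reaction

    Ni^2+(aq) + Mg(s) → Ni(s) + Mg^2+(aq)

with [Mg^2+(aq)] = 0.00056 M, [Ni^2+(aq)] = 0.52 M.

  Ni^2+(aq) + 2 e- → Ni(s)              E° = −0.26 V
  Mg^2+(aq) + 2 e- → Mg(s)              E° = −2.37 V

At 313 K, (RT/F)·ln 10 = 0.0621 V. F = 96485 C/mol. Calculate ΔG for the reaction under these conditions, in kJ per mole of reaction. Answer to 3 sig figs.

−425 kJ/mol

The standard cell potential is −0.26 − (−2.37) = +2.11 V, with n = 2 electrons in the balanced equation.
Q = [Mg^2+(aq)] / [Ni^2+(aq)] = 0.00108, so log Q = −2.968 and E = +2.11 − (0.0621/2)(−2.968) = +2.2022 V.
Then ΔG = −nFE = −2 × 96485 × +2.2022 J/mol = −425 kJ/mol.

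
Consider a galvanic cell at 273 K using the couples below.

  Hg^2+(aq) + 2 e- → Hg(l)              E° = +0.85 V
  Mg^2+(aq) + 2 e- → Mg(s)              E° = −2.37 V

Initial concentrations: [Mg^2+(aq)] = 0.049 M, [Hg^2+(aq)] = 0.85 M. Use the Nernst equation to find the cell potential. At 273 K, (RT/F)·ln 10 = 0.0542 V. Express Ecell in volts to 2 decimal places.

+3.25 V

Hg²⁺/Hg is reduced (cathode, E° = +0.85 V) and Mg²⁺/Mg is oxidized (anode).
E°cell = E°cat − E°an = +0.85 − (−2.37) = +3.22 V; n = 2.
For the overall reaction Hg^2+(aq) + Mg(s) → Hg(l) + Mg^2+(aq), Q = [Mg^2+(aq)] / [Hg^2+(aq)] = 0.0576, giving log Q = −1.239.
E = E° − (0.0542/n)·log Q = +3.22 − (0.0542/2)(−1.239) = +3.25 V.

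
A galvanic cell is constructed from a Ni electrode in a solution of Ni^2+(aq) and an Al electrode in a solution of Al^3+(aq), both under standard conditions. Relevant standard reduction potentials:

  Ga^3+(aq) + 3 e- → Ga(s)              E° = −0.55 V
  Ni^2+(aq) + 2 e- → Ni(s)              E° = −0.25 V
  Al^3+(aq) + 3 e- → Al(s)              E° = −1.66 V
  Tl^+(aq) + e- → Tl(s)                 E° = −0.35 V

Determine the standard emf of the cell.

+1.41 V

The Ni²⁺/Ni couple has the higher E°, so Ni ion is reduced (cathode) and Al is oxidized (anode).
E°cell = E°(cathode) − E°(anode) = −0.25 − (−1.66) = +1.41 V.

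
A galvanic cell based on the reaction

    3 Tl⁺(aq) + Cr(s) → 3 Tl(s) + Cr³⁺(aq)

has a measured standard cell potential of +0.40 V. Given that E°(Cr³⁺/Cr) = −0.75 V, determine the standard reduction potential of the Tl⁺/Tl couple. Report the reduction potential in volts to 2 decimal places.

In the reaction as written the Tl⁺/Tl couple is reduced (cathode) and Cr³⁺/Cr is oxidized (anode), so E°cell = E°(Tl⁺/Tl) − E°(Cr³⁺/Cr).
E°(Tl⁺/Tl) = E°cell + E°(anode) = +0.40 + (−0.75) = −0.35 V.

−0.35 V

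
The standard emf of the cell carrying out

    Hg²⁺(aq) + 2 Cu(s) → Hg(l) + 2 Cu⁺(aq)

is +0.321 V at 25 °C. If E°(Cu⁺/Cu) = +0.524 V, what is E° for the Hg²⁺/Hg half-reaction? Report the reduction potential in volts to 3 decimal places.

+0.845 V

In the reaction as written the Hg²⁺/Hg couple is reduced (cathode) and Cu⁺/Cu is oxidized (anode), so E°cell = E°(Hg²⁺/Hg) − E°(Cu⁺/Cu).
E°(Hg²⁺/Hg) = E°cell + E°(anode) = +0.321 + (+0.524) = +0.845 V.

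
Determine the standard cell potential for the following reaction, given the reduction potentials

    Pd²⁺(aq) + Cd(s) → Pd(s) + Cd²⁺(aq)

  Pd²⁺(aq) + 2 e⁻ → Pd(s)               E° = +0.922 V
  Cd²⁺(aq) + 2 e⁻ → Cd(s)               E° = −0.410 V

+1.332 V

In the reaction as written, Pd²⁺(aq) is reduced (cathode) and Cd²⁺(aq) is produced by oxidation at the anode.
E°cell = E°(cathode) − E°(anode) = +0.922 − (−0.410) = +1.332 V.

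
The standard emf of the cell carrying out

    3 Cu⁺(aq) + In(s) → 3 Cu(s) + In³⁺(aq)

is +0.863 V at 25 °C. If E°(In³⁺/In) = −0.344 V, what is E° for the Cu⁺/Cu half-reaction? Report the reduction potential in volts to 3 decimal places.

+0.519 V

In the reaction as written the Cu⁺/Cu couple is reduced (cathode) and In³⁺/In is oxidized (anode), so E°cell = E°(Cu⁺/Cu) − E°(In³⁺/In).
E°(Cu⁺/Cu) = E°cell + E°(anode) = +0.863 + (−0.344) = +0.519 V.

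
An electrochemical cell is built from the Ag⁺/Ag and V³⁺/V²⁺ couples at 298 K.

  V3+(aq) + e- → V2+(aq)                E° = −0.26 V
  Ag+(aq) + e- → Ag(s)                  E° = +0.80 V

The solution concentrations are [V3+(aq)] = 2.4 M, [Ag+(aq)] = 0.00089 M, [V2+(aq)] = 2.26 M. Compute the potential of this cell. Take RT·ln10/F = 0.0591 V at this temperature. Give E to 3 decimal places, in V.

Since E°(Ag⁺/Ag) > E°(V³⁺/V²⁺), Ag⁺/Ag serves as the cathode.
The standard potential is +0.80 − (−0.26) = +1.06 V and the balanced reaction transfers n = 1 electron.
Balancing gives Ag+(aq) + V2+(aq) → Ag(s) + V3+(aq); hence Q = [V3+(aq)] / ([Ag+(aq)]·[V2+(aq)]) = 1.19×10^3 (log Q = 3.077).
E = E° − (0.0591/n)·log Q = +1.06 − (0.0591/1)(3.077) = +0.878 V.

+0.878 V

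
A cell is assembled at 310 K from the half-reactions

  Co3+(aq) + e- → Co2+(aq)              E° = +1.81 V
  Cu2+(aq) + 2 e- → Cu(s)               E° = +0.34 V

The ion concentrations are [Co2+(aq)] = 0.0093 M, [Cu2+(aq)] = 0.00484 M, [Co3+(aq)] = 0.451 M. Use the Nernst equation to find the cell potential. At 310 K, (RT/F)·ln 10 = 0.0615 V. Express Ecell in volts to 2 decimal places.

+1.64 V

Co³⁺/Co²⁺ is reduced (cathode, E° = +1.81 V) and Cu²⁺/Cu is oxidized (anode).
The standard potential is +1.81 − (+0.34) = +1.47 V and the balanced reaction transfers n = 2 electrons.
For the overall reaction 2 Co3+(aq) + Cu(s) → 2 Co2+(aq) + Cu2+(aq), Q = ([Co2+(aq)]^2·[Cu2+(aq)]) / [Co3+(aq)]^2 = 2.06×10^−6, giving log Q = −5.687.
E = E° − (0.0615/n)·log Q = +1.47 − (0.0615/2)(−5.687) = +1.64 V.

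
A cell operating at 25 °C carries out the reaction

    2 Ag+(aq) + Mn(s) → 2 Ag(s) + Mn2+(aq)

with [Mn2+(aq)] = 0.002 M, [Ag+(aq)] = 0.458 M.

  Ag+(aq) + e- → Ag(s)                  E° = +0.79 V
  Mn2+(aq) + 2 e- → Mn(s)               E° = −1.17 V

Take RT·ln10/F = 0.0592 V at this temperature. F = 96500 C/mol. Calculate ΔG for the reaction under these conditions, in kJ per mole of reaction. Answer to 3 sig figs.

E°cell = +0.79 − (−1.17) = +1.96 V; the balanced reaction transfers n = 2 electrons.
Here Q = [Mn2+(aq)] / [Ag+(aq)]^2 = 0.00953 (log Q = −2.021), giving E = +1.96 − (0.0592/2)·(−2.021) = +2.0198 V.
Then ΔG = −nFE = −2 × 96500 × +2.0198 J/mol = −390 kJ/mol.

−390 kJ/mol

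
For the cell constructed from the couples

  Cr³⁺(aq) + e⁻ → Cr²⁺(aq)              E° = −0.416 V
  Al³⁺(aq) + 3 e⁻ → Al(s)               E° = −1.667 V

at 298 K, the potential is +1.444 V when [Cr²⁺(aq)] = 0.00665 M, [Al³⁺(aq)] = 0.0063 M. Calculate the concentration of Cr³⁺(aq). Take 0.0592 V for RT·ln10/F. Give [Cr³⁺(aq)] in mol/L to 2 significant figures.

Cr³⁺/Cr²⁺ is the cathode (higher E°); E°cell = −0.416 − (−1.667) = +1.251 V with n = 3.
Since E = E° − (0.0592/n)·log Q, log Q = n(E° − E)/0.0592 = −9.780.
For 3 Cr³⁺(aq) + Al(s) → 3 Cr²⁺(aq) + Al³⁺(aq), the reaction quotient is Q = ([Cr²⁺(aq)]^3·[Al³⁺(aq)]) / [Cr³⁺(aq)]^3.
Isolating [Cr³⁺(aq)] in Q = 10^{−9.780} yields log [Cr³⁺(aq)] = 0.349, i.e. 2.2 M.

2.2 M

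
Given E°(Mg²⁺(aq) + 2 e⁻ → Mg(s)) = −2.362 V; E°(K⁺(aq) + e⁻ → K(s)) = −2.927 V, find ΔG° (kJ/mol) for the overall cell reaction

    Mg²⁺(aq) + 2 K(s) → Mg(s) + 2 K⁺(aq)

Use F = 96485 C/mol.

In the reaction as written Mg²⁺(aq) is reduced, so the Mg²⁺/Mg couple is the cathode and K⁺/K is the anode.
E°cell = −2.362 − (−2.927) = +0.565 V; balancing electrons gives n = 2.
ΔG° = −nFE°cell = −(2)(96485)(+0.565) J/mol = −109 kJ/mol.

−109 kJ/mol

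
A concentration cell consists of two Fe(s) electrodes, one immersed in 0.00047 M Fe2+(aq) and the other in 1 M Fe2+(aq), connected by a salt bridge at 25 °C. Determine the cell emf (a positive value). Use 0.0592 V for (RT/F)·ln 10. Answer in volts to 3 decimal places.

For a concentration cell E°cell = 0, since both electrodes use the same couple.
The compartment with the higher Fe2+(aq) concentration (1 M) acts as the cathode; ions are reduced there and produced at the dilute (0.00047 M) anode.
With n = 2, Ecell = −(0.0592/2)·log([dilute]/[conc]) = −(0.0592/2)·log(0.00047/1) = +0.099 V.

0.099 V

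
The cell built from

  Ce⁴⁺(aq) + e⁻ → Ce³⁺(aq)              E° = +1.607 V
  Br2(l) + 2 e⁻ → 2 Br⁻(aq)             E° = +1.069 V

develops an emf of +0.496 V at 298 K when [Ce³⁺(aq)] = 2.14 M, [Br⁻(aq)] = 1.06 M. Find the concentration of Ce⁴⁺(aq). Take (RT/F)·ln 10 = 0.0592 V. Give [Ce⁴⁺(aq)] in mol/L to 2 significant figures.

0.39 M

With Ce⁴⁺/Ce³⁺ at the cathode and Br₂/Br⁻ at the anode, E°cell = +1.607 − (+1.069) = +0.538 V (n = 2).
Since E = E° − (0.0592/n)·log Q, log Q = n(E° − E)/0.0592 = 1.419.
The balanced reaction is 2 Ce⁴⁺(aq) + 2 Br⁻(aq) → 2 Ce³⁺(aq) + Br2(l), so Q = [Ce³⁺(aq)]^2 / ([Ce⁴⁺(aq)]^2·[Br⁻(aq)]^2).
Substituting the known concentrations and solving, log [Ce⁴⁺(aq)] = −0.404 and [Ce⁴⁺(aq)] = 0.39 M.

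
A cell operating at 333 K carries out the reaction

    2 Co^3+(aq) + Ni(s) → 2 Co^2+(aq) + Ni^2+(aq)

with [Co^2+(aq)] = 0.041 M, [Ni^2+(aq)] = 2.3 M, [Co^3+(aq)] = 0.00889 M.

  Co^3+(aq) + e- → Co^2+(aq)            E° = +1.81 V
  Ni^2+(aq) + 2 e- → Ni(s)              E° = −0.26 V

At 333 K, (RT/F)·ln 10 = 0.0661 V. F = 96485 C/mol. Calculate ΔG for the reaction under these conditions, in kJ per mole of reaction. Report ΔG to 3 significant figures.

With Co³⁺/Co²⁺ reduced at the cathode, E°cell = +1.81 − (−0.26) = +2.07 V and n = 2.
The reaction quotient is ([Co^2+(aq)]^2·[Ni^2+(aq)]) / [Co^3+(aq)]^2 = 48.9; by Nernst, E = +2.07 − (0.0661/2)(1.689) = +2.0142 V.
Then ΔG = −nFE = −2 × 96485 × +2.0142 J/mol = −389 kJ/mol.

−389 kJ/mol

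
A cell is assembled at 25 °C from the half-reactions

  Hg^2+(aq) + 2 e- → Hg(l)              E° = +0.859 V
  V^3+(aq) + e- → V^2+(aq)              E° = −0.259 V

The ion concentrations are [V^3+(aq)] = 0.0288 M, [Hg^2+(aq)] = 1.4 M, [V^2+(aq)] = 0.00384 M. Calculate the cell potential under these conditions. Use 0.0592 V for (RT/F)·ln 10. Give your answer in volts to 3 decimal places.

The Hg²⁺/Hg couple has the more positive E°, so it is the cathode; V³⁺/V²⁺ is the anode.
The standard potential is +0.859 − (−0.259) = +1.118 V and the balanced reaction transfers n = 2 electrons.
The balanced reaction is Hg^2+(aq) + 2 V^2+(aq) → Hg(l) + 2 V^3+(aq), so Q = [V^3+(aq)]^2 / ([Hg^2+(aq)]·[V^2+(aq)]^2) = 40.2 and log Q = 1.604.
By the Nernst equation, E = +1.118 − (0.0592/2)·(1.604) = +1.071 V.

+1.071 V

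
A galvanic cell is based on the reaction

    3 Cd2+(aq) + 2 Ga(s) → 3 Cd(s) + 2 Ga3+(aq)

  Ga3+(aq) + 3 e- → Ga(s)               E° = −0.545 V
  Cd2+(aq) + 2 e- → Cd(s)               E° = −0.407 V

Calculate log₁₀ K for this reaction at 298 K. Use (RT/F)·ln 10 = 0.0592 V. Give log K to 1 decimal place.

The Cd²⁺/Cd couple is reduced (cathode); E°cell = −0.407 − (−0.545) = +0.138 V with n = 6.
At equilibrium E = 0, so log K = nE°cell / 0.0592 = (6)(+0.138) / 0.0592 = 14.0.

log K = 14.0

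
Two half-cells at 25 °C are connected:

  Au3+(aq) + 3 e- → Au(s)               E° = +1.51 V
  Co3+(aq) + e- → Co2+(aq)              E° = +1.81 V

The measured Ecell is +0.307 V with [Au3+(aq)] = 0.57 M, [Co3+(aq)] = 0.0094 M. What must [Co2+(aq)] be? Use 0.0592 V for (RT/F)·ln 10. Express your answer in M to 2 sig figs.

With Co³⁺/Co²⁺ at the cathode and Au³⁺/Au at the anode, E°cell = +1.81 − (+1.51) = +0.30 V (n = 3).
Rearranging E = E° − (0.0592/n)·log Q gives log Q = 3(+0.30 − (+0.307))/0.0592 = −0.355.
The balanced reaction is 3 Co3+(aq) + Au(s) → 3 Co2+(aq) + Au3+(aq), so Q = ([Co2+(aq)]^3·[Au3+(aq)]) / [Co3+(aq)]^3.
Substituting the known concentrations and solving, log [Co2+(aq)] = −2.064 and [Co2+(aq)] = 0.0086 M.

0.0086 M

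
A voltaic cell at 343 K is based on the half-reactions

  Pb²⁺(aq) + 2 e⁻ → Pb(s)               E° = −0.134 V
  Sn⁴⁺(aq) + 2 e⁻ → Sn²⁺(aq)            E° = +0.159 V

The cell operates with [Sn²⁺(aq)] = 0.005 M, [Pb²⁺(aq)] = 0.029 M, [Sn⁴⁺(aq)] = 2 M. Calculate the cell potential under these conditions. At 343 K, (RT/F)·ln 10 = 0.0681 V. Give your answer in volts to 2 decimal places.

Since E°(Sn⁴⁺/Sn²⁺) > E°(Pb²⁺/Pb), Sn⁴⁺/Sn²⁺ serves as the cathode.
The standard potential is +0.159 − (−0.134) = +0.293 V and the balanced reaction transfers n = 2 electrons.
For the overall reaction Sn⁴⁺(aq) + Pb(s) → Sn²⁺(aq) + Pb²⁺(aq), Q = ([Sn²⁺(aq)]·[Pb²⁺(aq)]) / [Sn⁴⁺(aq)] = 7.25×10^−5, giving log Q = −4.140.
E = E° − (0.0681/n)·log Q = +0.293 − (0.0681/2)(−4.140) = +0.43 V.

+0.43 V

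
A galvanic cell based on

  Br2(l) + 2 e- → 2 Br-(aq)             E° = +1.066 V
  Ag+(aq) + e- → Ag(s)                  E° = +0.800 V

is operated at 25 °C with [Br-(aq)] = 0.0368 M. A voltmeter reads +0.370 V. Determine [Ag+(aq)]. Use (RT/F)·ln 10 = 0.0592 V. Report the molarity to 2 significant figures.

0.48 M

The Br₂/Br⁻ couple has the larger reduction potential, so it is the cathode: E°cell = +1.066 − (+0.800) = +0.266 V and n = 2.
Since E = E° − (0.0592/n)·log Q, log Q = n(E° − E)/0.0592 = −3.514.
The balanced reaction is Br2(l) + 2 Ag(s) → 2 Br-(aq) + 2 Ag+(aq), so Q = [Br-(aq)]^2·[Ag+(aq)]^2.
Substituting the known concentrations and solving, log [Ag+(aq)] = −0.323 and [Ag+(aq)] = 0.48 M.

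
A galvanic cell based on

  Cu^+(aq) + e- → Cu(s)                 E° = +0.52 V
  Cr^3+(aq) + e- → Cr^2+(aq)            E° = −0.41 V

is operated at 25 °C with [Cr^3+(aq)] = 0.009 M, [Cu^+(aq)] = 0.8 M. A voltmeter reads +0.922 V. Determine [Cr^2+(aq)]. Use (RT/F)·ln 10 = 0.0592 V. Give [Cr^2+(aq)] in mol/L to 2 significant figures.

The Cu⁺/Cu couple has the larger reduction potential, so it is the cathode: E°cell = +0.52 − (−0.41) = +0.93 V and n = 1.
Rearranging E = E° − (0.0592/n)·log Q gives log Q = 1(+0.93 − (+0.922))/0.0592 = 0.135.
For Cu^+(aq) + Cr^2+(aq) → Cu(s) + Cr^3+(aq), the reaction quotient is Q = [Cr^3+(aq)] / ([Cu^+(aq)]·[Cr^2+(aq)]).
Solving for the unknown gives log [Cr^2+(aq)] = −2.084, so [Cr^2+(aq)] ≈ 0.0082 M.

0.0082 M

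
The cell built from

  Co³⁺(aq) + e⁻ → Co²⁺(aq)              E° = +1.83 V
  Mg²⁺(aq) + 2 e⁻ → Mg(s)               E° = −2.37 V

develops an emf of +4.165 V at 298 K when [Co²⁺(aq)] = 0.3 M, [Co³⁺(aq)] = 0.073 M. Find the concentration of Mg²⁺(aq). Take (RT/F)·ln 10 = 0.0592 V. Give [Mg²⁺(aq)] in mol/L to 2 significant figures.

0.90 M

With Co³⁺/Co²⁺ at the cathode and Mg²⁺/Mg at the anode, E°cell = +1.83 − (−2.37) = +4.20 V (n = 2).
Since E = E° − (0.0592/n)·log Q, log Q = n(E° − E)/0.0592 = 1.182.
For 2 Co³⁺(aq) + Mg(s) → 2 Co²⁺(aq) + Mg²⁺(aq), the reaction quotient is Q = ([Co²⁺(aq)]^2·[Mg²⁺(aq)]) / [Co³⁺(aq)]^2.
Isolating [Mg²⁺(aq)] in Q = 10^{1.182} yields log [Mg²⁺(aq)] = −0.046, i.e. 0.90 M.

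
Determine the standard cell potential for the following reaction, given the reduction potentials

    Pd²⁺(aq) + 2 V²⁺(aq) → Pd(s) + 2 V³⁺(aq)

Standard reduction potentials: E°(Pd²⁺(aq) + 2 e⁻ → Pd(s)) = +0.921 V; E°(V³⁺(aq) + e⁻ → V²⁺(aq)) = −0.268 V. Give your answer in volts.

+1.189 V

Pd²⁺(aq) gains electrons, so the Pd²⁺/Pd couple is the cathode; the V³⁺/V²⁺ couple is the anode.
E°cell = E°(cathode) − E°(anode) = +0.921 − (−0.268) = +1.189 V.
The positive value indicates the reaction is spontaneous as written.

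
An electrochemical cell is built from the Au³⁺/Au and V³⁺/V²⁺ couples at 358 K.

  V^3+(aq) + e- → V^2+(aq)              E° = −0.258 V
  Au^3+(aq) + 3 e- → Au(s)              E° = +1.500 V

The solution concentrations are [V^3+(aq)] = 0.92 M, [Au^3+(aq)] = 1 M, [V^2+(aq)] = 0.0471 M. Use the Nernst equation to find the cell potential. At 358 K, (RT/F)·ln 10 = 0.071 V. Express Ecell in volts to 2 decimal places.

+1.67 V

Au³⁺/Au is reduced (cathode, E° = +1.500 V) and V³⁺/V²⁺ is oxidized (anode).
The standard potential is +1.500 − (−0.258) = +1.758 V and the balanced reaction transfers n = 3 electrons.
For the overall reaction Au^3+(aq) + 3 V^2+(aq) → Au(s) + 3 V^3+(aq), Q = [V^3+(aq)]^3 / ([Au^3+(aq)]·[V^2+(aq)]^3) = 7.45×10^3, giving log Q = 3.872.
Applying E = E° − (RT ln10/nF)·log Q gives +1.758 − (0.071/3)(3.872) = +1.67 V.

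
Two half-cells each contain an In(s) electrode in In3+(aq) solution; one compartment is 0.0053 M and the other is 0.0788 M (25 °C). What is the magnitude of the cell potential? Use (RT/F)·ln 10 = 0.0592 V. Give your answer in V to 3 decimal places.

For a concentration cell E°cell = 0, since both electrodes use the same couple.
The compartment with the higher In3+(aq) concentration (0.0788 M) acts as the cathode; ions are reduced there and produced at the dilute (0.0053 M) anode.
With n = 3, Ecell = −(0.0592/3)·log([dilute]/[conc]) = −(0.0592/3)·log(0.0053/0.0788) = +0.023 V.

0.023 V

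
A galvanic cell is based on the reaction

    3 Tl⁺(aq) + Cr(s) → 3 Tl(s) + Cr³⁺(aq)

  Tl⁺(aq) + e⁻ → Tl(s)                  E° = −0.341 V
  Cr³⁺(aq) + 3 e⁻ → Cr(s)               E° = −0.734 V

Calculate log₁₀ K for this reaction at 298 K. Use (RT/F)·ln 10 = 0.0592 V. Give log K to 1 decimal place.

The Tl⁺/Tl couple is reduced (cathode); E°cell = −0.341 − (−0.734) = +0.393 V with n = 3.
At equilibrium E = 0, so log K = nE°cell / 0.0592 = (3)(+0.393) / 0.0592 = 19.9.

log K = 19.9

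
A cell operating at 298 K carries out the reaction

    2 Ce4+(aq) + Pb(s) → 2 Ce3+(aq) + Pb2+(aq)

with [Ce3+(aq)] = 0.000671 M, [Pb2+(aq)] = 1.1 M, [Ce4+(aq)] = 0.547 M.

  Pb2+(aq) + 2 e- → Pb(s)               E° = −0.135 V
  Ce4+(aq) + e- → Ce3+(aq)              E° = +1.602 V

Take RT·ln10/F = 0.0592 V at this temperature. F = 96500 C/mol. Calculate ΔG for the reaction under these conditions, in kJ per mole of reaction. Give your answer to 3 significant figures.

E°cell = +1.602 − (−0.135) = +1.737 V; the balanced reaction transfers n = 2 electrons.
Here Q = ([Ce3+(aq)]^2·[Pb2+(aq)]) / [Ce4+(aq)]^2 = 1.66×10^−6 (log Q = −5.781), giving E = +1.737 − (0.0592/2)·(−5.781) = +1.9081 V.
ΔG = −nFE = −(2)(96500)(+1.9081) J/mol = −368 kJ/mol.

−368 kJ/mol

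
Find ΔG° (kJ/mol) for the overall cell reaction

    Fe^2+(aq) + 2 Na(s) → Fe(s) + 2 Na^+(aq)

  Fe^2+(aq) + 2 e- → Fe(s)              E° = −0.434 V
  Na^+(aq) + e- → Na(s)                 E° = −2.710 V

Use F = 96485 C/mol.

In the reaction as written Fe^2+(aq) is reduced, so the Fe²⁺/Fe couple is the cathode and Na⁺/Na is the anode.
E°cell = −0.434 − (−2.710) = +2.276 V; balancing electrons gives n = 2.
ΔG° = −nFE°cell = −(2)(96485)(+2.276) J/mol = −439 kJ/mol.

−439 kJ/mol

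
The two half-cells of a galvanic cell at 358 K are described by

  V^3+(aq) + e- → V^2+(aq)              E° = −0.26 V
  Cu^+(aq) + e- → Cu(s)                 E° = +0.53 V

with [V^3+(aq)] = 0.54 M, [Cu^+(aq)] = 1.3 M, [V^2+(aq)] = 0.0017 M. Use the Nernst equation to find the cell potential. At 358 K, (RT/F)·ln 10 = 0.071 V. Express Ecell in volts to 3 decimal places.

Cu⁺/Cu is reduced (cathode, E° = +0.53 V) and V³⁺/V²⁺ is oxidized (anode).
The standard potential is +0.53 − (−0.26) = +0.79 V and the balanced reaction transfers n = 1 electron.
Balancing gives Cu^+(aq) + V^2+(aq) → Cu(s) + V^3+(aq); hence Q = [V^3+(aq)] / ([Cu^+(aq)]·[V^2+(aq)]) = 244 (log Q = 2.388).
Applying E = E° − (RT ln10/nF)·log Q gives +0.79 − (0.071/1)(2.388) = +0.620 V.

+0.620 V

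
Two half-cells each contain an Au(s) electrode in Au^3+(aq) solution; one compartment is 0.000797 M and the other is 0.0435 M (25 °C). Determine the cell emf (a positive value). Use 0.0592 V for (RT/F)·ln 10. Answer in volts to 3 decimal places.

0.034 V

For a concentration cell E°cell = 0, since both electrodes use the same couple.
The compartment with the higher Au^3+(aq) concentration (0.0435 M) acts as the cathode; ions are reduced there and produced at the dilute (0.000797 M) anode.
With n = 3, Ecell = −(0.0592/3)·log([dilute]/[conc]) = −(0.0592/3)·log(0.000797/0.0435) = +0.034 V.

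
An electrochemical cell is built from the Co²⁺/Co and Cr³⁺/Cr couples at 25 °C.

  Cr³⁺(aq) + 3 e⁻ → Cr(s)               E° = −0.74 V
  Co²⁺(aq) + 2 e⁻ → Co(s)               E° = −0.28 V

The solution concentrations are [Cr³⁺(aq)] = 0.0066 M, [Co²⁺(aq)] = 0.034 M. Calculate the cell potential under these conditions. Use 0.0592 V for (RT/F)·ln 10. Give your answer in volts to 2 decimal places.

Since E°(Co²⁺/Co) > E°(Cr³⁺/Cr), Co²⁺/Co serves as the cathode.
E°cell = −0.28 − (−0.74) = +0.46 V, with n = 6 electrons transferred.
Balancing gives 3 Co²⁺(aq) + 2 Cr(s) → 3 Co(s) + 2 Cr³⁺(aq); hence Q = [Cr³⁺(aq)]^2 / [Co²⁺(aq)]^3 = 1.11 (log Q = 0.045).
E = E° − (0.0592/n)·log Q = +0.46 − (0.0592/6)(0.045) = +0.46 V.

+0.46 V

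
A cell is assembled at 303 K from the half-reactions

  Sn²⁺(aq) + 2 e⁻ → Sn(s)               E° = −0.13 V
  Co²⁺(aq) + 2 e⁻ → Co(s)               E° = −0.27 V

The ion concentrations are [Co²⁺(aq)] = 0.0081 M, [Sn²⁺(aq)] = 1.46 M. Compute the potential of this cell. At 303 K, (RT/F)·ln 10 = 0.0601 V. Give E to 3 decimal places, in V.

Since E°(Sn²⁺/Sn) > E°(Co²⁺/Co), Sn²⁺/Sn serves as the cathode.
E°cell = −0.13 − (−0.27) = +0.14 V, with n = 2 electrons transferred.
Balancing gives Sn²⁺(aq) + Co(s) → Sn(s) + Co²⁺(aq); hence Q = [Co²⁺(aq)] / [Sn²⁺(aq)] = 0.00555 (log Q = −2.256).
By the Nernst equation, E = +0.14 − (0.0601/2)·(−2.256) = +0.208 V.

+0.208 V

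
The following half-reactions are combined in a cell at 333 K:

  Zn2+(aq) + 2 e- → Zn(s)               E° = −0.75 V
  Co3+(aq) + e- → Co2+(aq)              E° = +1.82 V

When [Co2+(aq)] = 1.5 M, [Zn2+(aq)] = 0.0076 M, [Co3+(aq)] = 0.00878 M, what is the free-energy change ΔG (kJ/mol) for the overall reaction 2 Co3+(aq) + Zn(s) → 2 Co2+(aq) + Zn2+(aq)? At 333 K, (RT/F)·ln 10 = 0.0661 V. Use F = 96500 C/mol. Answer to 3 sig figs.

−481 kJ/mol

The standard cell potential is +1.82 − (−0.75) = +2.57 V, with n = 2 electrons in the balanced equation.
Q = ([Co2+(aq)]^2·[Zn2+(aq)]) / [Co3+(aq)]^2 = 222, so log Q = 2.346 and E = +2.57 − (0.0661/2)(2.346) = +2.4925 V.
Finally ΔG = −nFE = −(2)(96500 C/mol)(+2.4925 V) = −481 kJ/mol.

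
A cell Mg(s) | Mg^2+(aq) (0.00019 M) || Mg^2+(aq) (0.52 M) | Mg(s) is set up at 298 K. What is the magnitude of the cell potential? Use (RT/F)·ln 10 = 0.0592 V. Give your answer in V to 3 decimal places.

For a concentration cell E°cell = 0, since both electrodes use the same couple.
The compartment with the higher Mg^2+(aq) concentration (0.52 M) acts as the cathode; ions are reduced there and produced at the dilute (0.00019 M) anode.
With n = 2, Ecell = −(0.0592/2)·log([dilute]/[conc]) = −(0.0592/2)·log(0.00019/0.52) = +0.102 V.

0.102 V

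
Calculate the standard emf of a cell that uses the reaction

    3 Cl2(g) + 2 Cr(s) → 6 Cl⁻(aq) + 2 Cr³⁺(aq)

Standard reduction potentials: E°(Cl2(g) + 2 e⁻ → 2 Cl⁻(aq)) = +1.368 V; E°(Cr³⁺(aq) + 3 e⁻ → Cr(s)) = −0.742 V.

+2.110 V

Cl2(g) gains electrons, so the Cl₂/Cl⁻ couple is the cathode; the Cr³⁺/Cr couple is the anode.
E°cell = E°(cathode) − E°(anode) = +1.368 − (−0.742) = +2.110 V.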